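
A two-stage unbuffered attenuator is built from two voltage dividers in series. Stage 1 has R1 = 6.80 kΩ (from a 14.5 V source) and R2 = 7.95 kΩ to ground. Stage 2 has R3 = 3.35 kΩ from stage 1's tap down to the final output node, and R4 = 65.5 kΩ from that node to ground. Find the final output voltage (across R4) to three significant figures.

Stage 2 presents R3+R4 = 68.85 kΩ as a load on stage 1's tap.
Stage 1's lower leg becomes R2‖(R3+R4) = 7.127 kΩ, so V_mid = 14.5 × 7.127/13.93 = 7.420 V.
Stage 2 is itself unloaded: V_out = V_mid × R4/(R3+R4) = 7.420 × 65.5/68.85 = 7.06 V.

V_out ≈ 7.06 V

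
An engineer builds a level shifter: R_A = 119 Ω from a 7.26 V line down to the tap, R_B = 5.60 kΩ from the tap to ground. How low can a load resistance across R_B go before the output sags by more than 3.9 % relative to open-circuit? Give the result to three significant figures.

R_L(min) ≈ 2.87 kΩ

Output resistance R_th = R_A‖R_B = (119 × 5600)/5719 = 116.5 Ω.
The fractional drop is R_th/(R_th + R_L); requiring this ≤ 0.0390 gives R_L ≥ R_th(1/0.0390 − 1) = 116.5 × 24.64 = 2.87 kΩ.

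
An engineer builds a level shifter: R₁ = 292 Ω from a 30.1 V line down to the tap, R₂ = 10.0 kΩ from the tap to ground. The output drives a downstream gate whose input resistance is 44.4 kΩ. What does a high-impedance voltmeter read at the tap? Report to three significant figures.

The load sits in parallel with R₂: R₂‖R_L = (10000 × 44400) / (10000 + 44400) = 8162 Ω.
V_out = 30.1 × 8162 / (292 + 8162) = 30.1 × 8162/8454 = 29.1 V.

V_out ≈ 29.1 V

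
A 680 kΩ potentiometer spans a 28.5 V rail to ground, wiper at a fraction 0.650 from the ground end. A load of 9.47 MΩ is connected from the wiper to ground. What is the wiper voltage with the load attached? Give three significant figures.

V ≈ 18.2 V

The wiper splits the pot into (1−α)R = 238.0 kΩ above and αR = 442.0 kΩ below.
Lower section ‖ load = 422.3 kΩ.
V_wiper = 28.5 × 422.3/(238.0 + 422.3) = 18.2 V.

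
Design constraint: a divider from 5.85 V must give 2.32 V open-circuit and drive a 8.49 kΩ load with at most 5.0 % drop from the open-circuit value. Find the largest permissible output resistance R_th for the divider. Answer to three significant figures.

R_th ≤ 447 Ω

Loading drop = R_th/(R_th + R_L) ≤ 0.0500, so R_th ≤ R_L · ε/(1−ε) = 8.49 kΩ × 0.0500/0.9500 = 447 Ω.
(Any R1, R2 with R2/(R1+R2) = 0.397 and R1‖R2 ≤ 447 Ω will meet the spec.)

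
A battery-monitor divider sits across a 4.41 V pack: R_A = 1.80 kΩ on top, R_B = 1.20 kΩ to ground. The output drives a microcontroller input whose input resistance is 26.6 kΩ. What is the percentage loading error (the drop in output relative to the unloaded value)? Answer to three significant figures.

2.64 %

The divider's output (Thévenin) resistance is R_A‖R_B = 0.7200 kΩ.
Fractional drop under load = R_th/(R_th + R_L) = 0.7200 / (0.7200 + 26.6) = 0.02635.
So the output falls by 2.64 %.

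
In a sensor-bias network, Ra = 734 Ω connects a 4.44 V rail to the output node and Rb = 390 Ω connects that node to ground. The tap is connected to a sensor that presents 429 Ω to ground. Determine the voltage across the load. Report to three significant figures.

V_out ≈ 0.967 V

The load sits in parallel with Rb: Rb‖R_L = (390 × 429) / (390 + 429) = 204.3 Ω.
V_out = 4.44 × 204.3 / (734 + 204.3) = 4.44 × 204.3/938.3 = 0.967 V.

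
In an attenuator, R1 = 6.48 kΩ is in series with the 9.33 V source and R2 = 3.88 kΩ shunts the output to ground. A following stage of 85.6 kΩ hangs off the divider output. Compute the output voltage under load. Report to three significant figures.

V_out ≈ 3.40 V

The load sits in parallel with R2: R2‖R_L = (3.88 × 85.6) / (3.88 + 85.6) = 3.712 kΩ.
V_out = 9.33 × 3.712 / (6.48 + 3.712) = 9.33 × 3.712/10.19 = 3.40 V.
(Unloaded it would have been 3.49 V.)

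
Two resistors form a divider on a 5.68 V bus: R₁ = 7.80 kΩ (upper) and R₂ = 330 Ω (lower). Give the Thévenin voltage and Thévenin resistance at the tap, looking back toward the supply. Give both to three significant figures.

V_th = 0.231 V, R_th = 317 Ω

V_th is the open-circuit tap voltage: 5.68 × 330/(7800 + 330) = 0.231 V.
With the supply zeroed, R₁ and R₂ appear in parallel from the tap: R_th = R₁‖R₂ = (7800 × 330)/8130 = 317 Ω.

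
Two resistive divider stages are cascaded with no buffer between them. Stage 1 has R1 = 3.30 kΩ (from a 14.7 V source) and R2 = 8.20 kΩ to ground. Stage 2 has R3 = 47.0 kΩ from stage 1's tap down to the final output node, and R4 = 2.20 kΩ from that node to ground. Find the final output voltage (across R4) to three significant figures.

V_out ≈ 0.447 V

Stage 2 presents R3+R4 = 49.20 kΩ as a load on stage 1's tap.
Stage 1's lower leg becomes R2‖(R3+R4) = 7.029 kΩ, so V_mid = 14.7 × 7.029/10.33 = 10.00 V.
Stage 2 is itself unloaded: V_out = V_mid × R4/(R3+R4) = 10.00 × 2.20/49.20 = 0.447 V.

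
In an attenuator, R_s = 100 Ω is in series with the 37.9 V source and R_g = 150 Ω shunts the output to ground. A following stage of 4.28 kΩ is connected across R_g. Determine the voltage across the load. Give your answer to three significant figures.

V_out ≈ 22.4 V

The load sits in parallel with R_g: R_g‖R_L = (150 × 4280) / (150 + 4280) = 144.9 Ω.
V_out = 37.9 × 144.9 / (100 + 144.9) = 37.9 × 144.9/244.9 = 22.4 V.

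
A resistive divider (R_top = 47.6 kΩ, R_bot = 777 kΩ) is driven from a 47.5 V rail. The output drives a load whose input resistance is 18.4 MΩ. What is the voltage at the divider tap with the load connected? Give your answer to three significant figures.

V_out ≈ 44.6 V

The load sits in parallel with R_bot: R_bot‖R_L = (777 × 18400) / (777 + 18400) = 745.5 kΩ.
V_out = 47.5 × 745.5 / (47.6 + 745.5) = 47.5 × 745.5/793.1 = 44.6 V.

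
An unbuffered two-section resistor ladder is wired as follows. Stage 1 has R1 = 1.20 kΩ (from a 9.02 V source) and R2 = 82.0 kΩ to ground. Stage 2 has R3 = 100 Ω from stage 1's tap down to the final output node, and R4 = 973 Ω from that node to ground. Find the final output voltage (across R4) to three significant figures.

Stage 2 presents R3+R4 = 1073 Ω as a load on stage 1's tap.
Stage 1's lower leg becomes R2‖(R3+R4) = 1059 Ω, so V_mid = 9.02 × 1059/2259 = 4.229 V.
Stage 2 is itself unloaded: V_out = V_mid × R4/(R3+R4) = 4.229 × 973/1073 = 3.83 V.

V_out ≈ 3.83 V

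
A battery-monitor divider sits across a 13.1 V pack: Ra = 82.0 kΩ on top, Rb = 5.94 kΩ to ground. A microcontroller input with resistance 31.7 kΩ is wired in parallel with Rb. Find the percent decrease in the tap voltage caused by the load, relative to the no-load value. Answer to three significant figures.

The divider's output (Thévenin) resistance is Ra‖Rb = 5.539 kΩ.
Fractional drop under load = R_th/(R_th + R_L) = 5.539 / (5.539 + 31.7) = 0.1487.
So the output falls by 14.9 %.

14.9 %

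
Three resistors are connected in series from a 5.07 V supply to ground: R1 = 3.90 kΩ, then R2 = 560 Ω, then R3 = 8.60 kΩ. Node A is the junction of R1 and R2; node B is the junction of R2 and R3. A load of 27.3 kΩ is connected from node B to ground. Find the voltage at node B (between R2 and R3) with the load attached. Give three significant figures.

V ≈ 3.01 V

At node B, R3 is in parallel with the load: R3‖R_L = 6540 Ω.
Below node A the resistance is R2 + (R3‖R_L) = 7100 Ω, so V_A = 5.07 × 7100/11000 = 3.272 V.
Then V_B = V_A × (R3‖R_L)/(R2 + R3‖R_L) = 3.272 × 6540/7100 = 3.01 V.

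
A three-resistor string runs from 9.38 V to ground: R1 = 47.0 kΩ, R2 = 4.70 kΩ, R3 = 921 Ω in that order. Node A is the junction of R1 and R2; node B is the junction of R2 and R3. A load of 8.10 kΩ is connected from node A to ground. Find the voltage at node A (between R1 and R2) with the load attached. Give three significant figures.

Below node A the series string R2+R3 = 5621 Ω sits in parallel with the 8100 Ω load: 3318 Ω.
V_A = 9.38 × 3318/(47000 + 3318) = 0.619 V.

V ≈ 0.619 V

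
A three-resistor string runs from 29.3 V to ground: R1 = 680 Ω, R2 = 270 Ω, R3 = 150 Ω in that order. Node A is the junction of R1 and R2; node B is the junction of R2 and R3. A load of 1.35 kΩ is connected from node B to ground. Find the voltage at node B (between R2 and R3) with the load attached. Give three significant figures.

V ≈ 3.65 V

At node B, R3 is in parallel with the load: R3‖R_L = 135.0 Ω.
Below node A the resistance is R2 + (R3‖R_L) = 405.0 Ω, so V_A = 29.3 × 405.0/1085 = 10.94 V.
Then V_B = V_A × (R3‖R_L)/(R2 + R3‖R_L) = 10.94 × 135.0/405.0 = 3.65 V.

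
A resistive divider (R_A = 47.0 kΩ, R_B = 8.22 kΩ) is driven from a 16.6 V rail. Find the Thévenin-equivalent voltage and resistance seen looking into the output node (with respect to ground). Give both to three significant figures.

V_th is the open-circuit tap voltage: 16.6 × 8.22/(47.0 + 8.22) = 2.47 V.
With the supply zeroed, R_A and R_B appear in parallel from the tap: R_th = R_A‖R_B = (47.0 × 8.22)/55.22 = 7.00 kΩ.

V_th = 2.47 V, R_th = 7.00 kΩ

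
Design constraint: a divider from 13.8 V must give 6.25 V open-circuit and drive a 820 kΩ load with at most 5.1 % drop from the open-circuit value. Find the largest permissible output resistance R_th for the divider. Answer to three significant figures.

R_th ≤ 44.1 kΩ

Loading drop = R_th/(R_th + R_L) ≤ 0.0510, so R_th ≤ R_L · ε/(1−ε) = 820 kΩ × 0.0510/0.9490 = 44.1 kΩ.
(Any R1, R2 with R2/(R1+R2) = 0.453 and R1‖R2 ≤ 44.1 kΩ will meet the spec.)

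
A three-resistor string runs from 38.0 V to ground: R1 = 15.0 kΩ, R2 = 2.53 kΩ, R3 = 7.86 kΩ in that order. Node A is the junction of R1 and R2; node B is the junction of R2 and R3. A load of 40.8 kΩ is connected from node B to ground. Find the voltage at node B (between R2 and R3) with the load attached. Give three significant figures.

V ≈ 10.4 V

At node B, R3 is in parallel with the load: R3‖R_L = 6.590 kΩ.
Below node A the resistance is R2 + (R3‖R_L) = 9.120 kΩ, so V_A = 38.0 × 9.120/24.12 = 14.37 V.
Then V_B = V_A × (R3‖R_L)/(R2 + R3‖R_L) = 14.37 × 6.590/9.120 = 10.4 V.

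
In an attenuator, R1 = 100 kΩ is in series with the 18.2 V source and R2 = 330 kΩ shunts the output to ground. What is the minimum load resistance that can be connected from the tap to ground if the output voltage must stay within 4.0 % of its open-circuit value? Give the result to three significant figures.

R_L(min) ≈ 1.84 MΩ

Output resistance R_th = R1‖R2 = (100 × 330)/430.0 = 76.74 kΩ.
The fractional drop is R_th/(R_th + R_L); requiring this ≤ 0.0400 gives R_L ≥ R_th(1/0.0400 − 1) = 76.74 × 24.00 = 1.84 MΩ.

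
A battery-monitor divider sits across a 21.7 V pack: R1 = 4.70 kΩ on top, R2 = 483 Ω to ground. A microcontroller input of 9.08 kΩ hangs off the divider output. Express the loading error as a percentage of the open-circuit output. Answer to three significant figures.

4.60 %

The divider's output (Thévenin) resistance is R1‖R2 = 438.0 Ω.
Fractional drop under load = R_th/(R_th + R_L) = 438.0 / (438.0 + 9080) = 0.04602.
So the output falls by 4.60 %.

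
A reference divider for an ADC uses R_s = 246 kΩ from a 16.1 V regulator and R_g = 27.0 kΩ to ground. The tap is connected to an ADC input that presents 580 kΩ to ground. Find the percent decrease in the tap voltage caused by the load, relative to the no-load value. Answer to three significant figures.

The divider's output (Thévenin) resistance is R_s‖R_g = 24.33 kΩ.
Fractional drop under load = R_th/(R_th + R_L) = 24.33 / (24.33 + 580) = 0.04026.
So the output falls by 4.03 %.

4.03 %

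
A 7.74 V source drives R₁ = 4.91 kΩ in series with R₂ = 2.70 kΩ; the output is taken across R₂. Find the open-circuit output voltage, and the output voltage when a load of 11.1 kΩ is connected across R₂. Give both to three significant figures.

Open-circuit: V = 7.74 × 2.70/(4.91 + 2.70) = 2.75 V.
With the load, R₂ becomes R₂‖R_L = 2.172 kΩ, so V = 7.74 × 2.172/7.082 = 2.37 V.

Unloaded: 2.75 V; loaded: 2.37 V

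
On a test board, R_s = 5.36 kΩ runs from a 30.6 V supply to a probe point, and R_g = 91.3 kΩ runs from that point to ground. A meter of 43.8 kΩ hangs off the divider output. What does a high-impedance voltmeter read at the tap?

The load sits in parallel with R_g: R_g‖R_L = (91.3 × 43.8) / (91.3 + 43.8) = 29.60 kΩ.
V_out = 30.6 × 29.60 / (5.36 + 29.60) = 30.6 × 29.60/34.96 = 25.9 V.

V_out ≈ 25.9 V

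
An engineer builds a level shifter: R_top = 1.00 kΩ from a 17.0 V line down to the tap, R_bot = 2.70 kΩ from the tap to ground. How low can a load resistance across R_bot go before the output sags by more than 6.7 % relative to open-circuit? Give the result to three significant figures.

Output resistance R_th = R_top‖R_bot = (1000 × 2700)/3700 = 729.7 Ω.
The fractional drop is R_th/(R_th + R_L); requiring this ≤ 0.0670 gives R_L ≥ R_th(1/0.0670 − 1) = 729.7 × 13.93 = 10.2 kΩ.

R_L(min) ≈ 10.2 kΩ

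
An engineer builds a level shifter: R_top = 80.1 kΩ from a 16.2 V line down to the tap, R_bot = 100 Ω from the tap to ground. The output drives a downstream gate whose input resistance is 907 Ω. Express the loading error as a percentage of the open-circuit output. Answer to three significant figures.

9.92 %

The divider's output (Thévenin) resistance is R_top‖R_bot = 99.88 Ω.
Fractional drop under load = R_th/(R_th + R_L) = 99.88 / (99.88 + 907) = 0.09919.
So the output falls by 9.92 %.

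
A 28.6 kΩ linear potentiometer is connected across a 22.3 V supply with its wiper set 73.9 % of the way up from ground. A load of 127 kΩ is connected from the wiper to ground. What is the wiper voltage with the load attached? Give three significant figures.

The wiper splits the pot into (1−α)R = 7.465 kΩ above and αR = 21.14 kΩ below.
Lower section ‖ load = 18.12 kΩ.
V_wiper = 22.3 × 18.12/(7.465 + 18.12) = 15.8 V.

V ≈ 15.8 V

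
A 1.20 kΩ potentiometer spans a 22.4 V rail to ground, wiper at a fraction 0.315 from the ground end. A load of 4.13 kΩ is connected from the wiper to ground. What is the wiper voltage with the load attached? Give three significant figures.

The wiper splits the pot into (1−α)R = 822.0 Ω above and αR = 378.0 Ω below.
Lower section ‖ load = 346.3 Ω.
V_wiper = 22.4 × 346.3/(822.0 + 346.3) = 6.64 V.

V ≈ 6.64 V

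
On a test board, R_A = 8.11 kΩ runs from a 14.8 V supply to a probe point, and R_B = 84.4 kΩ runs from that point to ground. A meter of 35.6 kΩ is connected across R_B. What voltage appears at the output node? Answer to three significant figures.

The load sits in parallel with R_B: R_B‖R_L = (84.4 × 35.6) / (84.4 + 35.6) = 25.04 kΩ.
V_out = 14.8 × 25.04 / (8.11 + 25.04) = 14.8 × 25.04/33.15 = 11.2 V.
(Unloaded it would have been 13.5 V.)

V_out ≈ 11.2 V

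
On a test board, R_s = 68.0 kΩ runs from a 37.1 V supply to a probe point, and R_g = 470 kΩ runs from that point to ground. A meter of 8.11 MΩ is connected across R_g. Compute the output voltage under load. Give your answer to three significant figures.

V_out ≈ 32.2 V

The load sits in parallel with R_g: R_g‖R_L = (470 × 8110) / (470 + 8110) = 444.3 kΩ.
V_out = 37.1 × 444.3 / (68.0 + 444.3) = 37.1 × 444.3/512.3 = 32.2 V.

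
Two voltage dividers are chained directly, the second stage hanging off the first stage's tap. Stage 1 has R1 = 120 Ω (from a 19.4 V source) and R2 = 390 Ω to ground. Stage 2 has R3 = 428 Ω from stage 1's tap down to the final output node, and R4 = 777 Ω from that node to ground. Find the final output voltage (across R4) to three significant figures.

V_out ≈ 8.89 V

Stage 2 presents R3+R4 = 1205 Ω as a load on stage 1's tap.
Stage 1's lower leg becomes R2‖(R3+R4) = 294.6 Ω, so V_mid = 19.4 × 294.6/414.6 = 13.79 V.
Stage 2 is itself unloaded: V_out = V_mid × R4/(R3+R4) = 13.79 × 777/1205 = 8.89 V.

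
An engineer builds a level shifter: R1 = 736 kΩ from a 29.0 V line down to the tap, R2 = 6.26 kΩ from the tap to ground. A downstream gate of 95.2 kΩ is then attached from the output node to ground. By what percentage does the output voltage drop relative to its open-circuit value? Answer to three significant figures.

The divider's output (Thévenin) resistance is R1‖R2 = 6.207 kΩ.
Fractional drop under load = R_th/(R_th + R_L) = 6.207 / (6.207 + 95.2) = 0.06121.
So the output falls by 6.12 %.

6.12 %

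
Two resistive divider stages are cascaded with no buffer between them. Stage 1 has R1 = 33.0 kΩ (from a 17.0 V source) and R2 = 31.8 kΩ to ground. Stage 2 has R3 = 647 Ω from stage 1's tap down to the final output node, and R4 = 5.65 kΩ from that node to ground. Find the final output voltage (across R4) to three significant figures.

Stage 2 presents R3+R4 = 6297 Ω as a load on stage 1's tap.
Stage 1's lower leg becomes R2‖(R3+R4) = 5256 Ω, so V_mid = 17.0 × 5256/38260 = 2.336 V.
Stage 2 is itself unloaded: V_out = V_mid × R4/(R3+R4) = 2.336 × 5650/6297 = 2.10 V.

V_out ≈ 2.10 V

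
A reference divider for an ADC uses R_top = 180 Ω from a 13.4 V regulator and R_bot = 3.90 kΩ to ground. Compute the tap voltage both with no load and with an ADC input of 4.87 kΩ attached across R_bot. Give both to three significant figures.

Unloaded: 12.8 V; loaded: 12.4 V

Open-circuit: V = 13.4 × 3900/(180 + 3900) = 12.8 V.
With the load, R_bot becomes R_bot‖R_L = 2166 Ω, so V = 13.4 × 2166/2346 = 12.4 V.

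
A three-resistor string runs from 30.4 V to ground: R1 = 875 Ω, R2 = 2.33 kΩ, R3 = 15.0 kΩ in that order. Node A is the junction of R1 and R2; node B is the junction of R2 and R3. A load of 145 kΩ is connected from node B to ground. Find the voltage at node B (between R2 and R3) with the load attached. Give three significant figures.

V ≈ 24.6 V

At node B, R3 is in parallel with the load: R3‖R_L = 13590 Ω.
Below node A the resistance is R2 + (R3‖R_L) = 15920 Ω, so V_A = 30.4 × 15920/16800 = 28.82 V.
Then V_B = V_A × (R3‖R_L)/(R2 + R3‖R_L) = 28.82 × 13590/15920 = 24.6 V.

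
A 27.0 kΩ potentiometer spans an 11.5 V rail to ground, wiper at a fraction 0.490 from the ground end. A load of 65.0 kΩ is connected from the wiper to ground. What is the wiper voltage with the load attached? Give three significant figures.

V ≈ 5.11 V

The wiper splits the pot into (1−α)R = 13.77 kΩ above and αR = 13.23 kΩ below.
Lower section ‖ load = 10.99 kΩ.
V_wiper = 11.5 × 10.99/(13.77 + 10.99) = 5.11 V.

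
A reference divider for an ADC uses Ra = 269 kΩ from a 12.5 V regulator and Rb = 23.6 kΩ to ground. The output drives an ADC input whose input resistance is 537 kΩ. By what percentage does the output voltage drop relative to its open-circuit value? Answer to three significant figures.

The divider's output (Thévenin) resistance is Ra‖Rb = 21.70 kΩ.
Fractional drop under load = R_th/(R_th + R_L) = 21.70 / (21.70 + 537) = 0.03883.
So the output falls by 3.88 %.

3.88 %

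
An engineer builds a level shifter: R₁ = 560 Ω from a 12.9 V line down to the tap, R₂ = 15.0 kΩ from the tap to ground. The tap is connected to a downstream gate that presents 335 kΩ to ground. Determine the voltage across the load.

V_out ≈ 12.4 V

The load sits in parallel with R₂: R₂‖R_L = (15000 × 335000) / (15000 + 335000) = 14360 Ω.
V_out = 12.9 × 14360 / (560 + 14360) = 12.9 × 14360/14920 = 12.4 V.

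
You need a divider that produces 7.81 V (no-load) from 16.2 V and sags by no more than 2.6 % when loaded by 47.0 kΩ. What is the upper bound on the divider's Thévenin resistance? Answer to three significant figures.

Loading drop = R_th/(R_th + R_L) ≤ 0.0260, so R_th ≤ R_L · ε/(1−ε) = 47.0 kΩ × 0.0260/0.9740 = 1.25 kΩ.

R_th ≤ 1.25 kΩ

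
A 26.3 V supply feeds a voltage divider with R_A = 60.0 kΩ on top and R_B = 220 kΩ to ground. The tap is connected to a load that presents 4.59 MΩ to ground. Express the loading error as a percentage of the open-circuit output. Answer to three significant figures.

1.02 %

The divider's output (Thévenin) resistance is R_A‖R_B = 47.14 kΩ.
Fractional drop under load = R_th/(R_th + R_L) = 47.14 / (47.14 + 4590) = 0.01017.
So the output falls by 1.02 %.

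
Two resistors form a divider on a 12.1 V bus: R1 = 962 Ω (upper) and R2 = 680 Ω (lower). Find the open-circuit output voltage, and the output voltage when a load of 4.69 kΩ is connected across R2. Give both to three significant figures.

Unloaded: 5.01 V; loaded: 4.62 V

Open-circuit: V = 12.1 × 680/(962 + 680) = 5.01 V.
With the load, R2 becomes R2‖R_L = 593.9 Ω, so V = 12.1 × 593.9/1556 = 4.62 V.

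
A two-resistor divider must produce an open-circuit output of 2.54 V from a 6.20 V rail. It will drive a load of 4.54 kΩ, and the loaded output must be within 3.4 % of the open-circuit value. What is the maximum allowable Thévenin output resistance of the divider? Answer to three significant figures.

Loading drop = R_th/(R_th + R_L) ≤ 0.0340, so R_th ≤ R_L · ε/(1−ε) = 4.54 kΩ × 0.0340/0.9660 = 160 Ω.
(Any R1, R2 with R2/(R1+R2) = 0.410 and R1‖R2 ≤ 160 Ω will meet the spec.)

R_th ≤ 160 Ω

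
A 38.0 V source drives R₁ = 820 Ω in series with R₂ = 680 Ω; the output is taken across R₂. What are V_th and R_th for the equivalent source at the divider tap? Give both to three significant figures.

V_th = 17.2 V, R_th = 372 Ω

V_th is the open-circuit tap voltage: 38.0 × 680/(820 + 680) = 17.2 V.
With the supply zeroed, R₁ and R₂ appear in parallel from the tap: R_th = R₁‖R₂ = (820 × 680)/1500 = 372 Ω.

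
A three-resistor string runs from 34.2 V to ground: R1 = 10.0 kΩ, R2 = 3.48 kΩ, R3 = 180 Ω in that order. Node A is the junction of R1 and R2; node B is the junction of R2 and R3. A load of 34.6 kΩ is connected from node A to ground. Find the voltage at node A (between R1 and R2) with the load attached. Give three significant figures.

V ≈ 8.50 V

Below node A the series string R2+R3 = 3660 Ω sits in parallel with the 34600 Ω load: 3310 Ω.
V_A = 34.2 × 3310/(10000 + 3310) = 8.50 V.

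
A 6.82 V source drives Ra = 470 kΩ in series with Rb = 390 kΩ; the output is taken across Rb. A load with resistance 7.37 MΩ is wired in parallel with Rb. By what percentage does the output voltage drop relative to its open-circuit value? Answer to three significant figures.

2.81 %

The divider's output (Thévenin) resistance is Ra‖Rb = 213.1 kΩ.
Fractional drop under load = R_th/(R_th + R_L) = 213.1 / (213.1 + 7370) = 0.02811.
So the output falls by 2.81 %.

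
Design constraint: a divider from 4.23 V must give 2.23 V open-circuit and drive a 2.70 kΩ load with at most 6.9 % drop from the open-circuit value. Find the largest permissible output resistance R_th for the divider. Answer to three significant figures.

Loading drop = R_th/(R_th + R_L) ≤ 0.0690, so R_th ≤ R_L · ε/(1−ε) = 2.70 kΩ × 0.0690/0.9310 = 200 Ω.
(Any R1, R2 with R2/(R1+R2) = 0.527 and R1‖R2 ≤ 200 Ω will meet the spec.)

R_th ≤ 200 Ω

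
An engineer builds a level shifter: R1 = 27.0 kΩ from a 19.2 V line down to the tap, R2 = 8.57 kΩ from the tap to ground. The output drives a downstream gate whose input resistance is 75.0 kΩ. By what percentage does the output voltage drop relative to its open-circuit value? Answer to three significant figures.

The divider's output (Thévenin) resistance is R1‖R2 = 6.505 kΩ.
Fractional drop under load = R_th/(R_th + R_L) = 6.505 / (6.505 + 75.0) = 0.07981.
So the output falls by 7.98 %.

7.98 %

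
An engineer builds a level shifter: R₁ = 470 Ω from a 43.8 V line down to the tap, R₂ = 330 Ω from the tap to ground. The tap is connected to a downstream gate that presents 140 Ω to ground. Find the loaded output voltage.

The load sits in parallel with R₂: R₂‖R_L = (330 × 140) / (330 + 140) = 98.30 Ω.
V_out = 43.8 × 98.30 / (470 + 98.30) = 43.8 × 98.30/568.3 = 7.58 V.
(Unloaded it would have been 18.1 V.)

V_out ≈ 7.58 V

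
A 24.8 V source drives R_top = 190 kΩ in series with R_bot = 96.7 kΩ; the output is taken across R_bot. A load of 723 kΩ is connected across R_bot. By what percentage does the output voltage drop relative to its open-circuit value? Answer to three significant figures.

Unloaded V = 24.8 × 96.7/286.7 = 8.3647 V.
Loaded: R_bot‖R_L = 85.29 kΩ, giving V = 24.8 × 85.29/275.3 = 7.6836 V.
Drop = (8.3647 − 7.6836) / 8.3647 = 8.14 %.

8.14 %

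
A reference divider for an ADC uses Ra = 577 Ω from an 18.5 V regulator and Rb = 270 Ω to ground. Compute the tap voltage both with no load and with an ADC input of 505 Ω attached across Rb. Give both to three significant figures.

Open-circuit: V = 18.5 × 270/(577 + 270) = 5.90 V.
With the load, Rb becomes Rb‖R_L = 175.9 Ω, so V = 18.5 × 175.9/752.9 = 4.32 V.

Unloaded: 5.90 V; loaded: 4.32 V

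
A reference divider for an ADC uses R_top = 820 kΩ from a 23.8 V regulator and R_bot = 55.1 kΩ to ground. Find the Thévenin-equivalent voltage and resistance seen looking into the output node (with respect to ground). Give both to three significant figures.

V_th is the open-circuit tap voltage: 23.8 × 55.1/(820 + 55.1) = 1.50 V.
With the supply zeroed, R_top and R_bot appear in parallel from the tap: R_th = R_top‖R_bot = (820 × 55.1)/875.1 = 51.6 kΩ.

V_th = 1.50 V, R_th = 51.6 kΩ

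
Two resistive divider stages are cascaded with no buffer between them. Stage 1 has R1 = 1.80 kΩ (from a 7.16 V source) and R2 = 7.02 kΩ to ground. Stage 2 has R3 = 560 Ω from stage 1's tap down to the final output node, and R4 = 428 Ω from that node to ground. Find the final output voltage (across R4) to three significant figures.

V_out ≈ 1.01 V

Stage 2 presents R3+R4 = 988.0 Ω as a load on stage 1's tap.
Stage 1's lower leg becomes R2‖(R3+R4) = 866.1 Ω, so V_mid = 7.16 × 866.1/2666 = 2.326 V.
Stage 2 is itself unloaded: V_out = V_mid × R4/(R3+R4) = 2.326 × 428/988.0 = 1.01 V.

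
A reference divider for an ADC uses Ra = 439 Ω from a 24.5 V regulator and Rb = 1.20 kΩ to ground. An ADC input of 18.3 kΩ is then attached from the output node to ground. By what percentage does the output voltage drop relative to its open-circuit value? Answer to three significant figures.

The divider's output (Thévenin) resistance is Ra‖Rb = 321.4 Ω.
Fractional drop under load = R_th/(R_th + R_L) = 321.4 / (321.4 + 18300) = 0.01726.
So the output falls by 1.73 %.

1.73 %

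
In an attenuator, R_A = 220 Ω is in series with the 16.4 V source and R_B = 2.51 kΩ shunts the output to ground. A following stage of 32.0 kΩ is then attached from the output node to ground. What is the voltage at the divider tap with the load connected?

The load sits in parallel with R_B: R_B‖R_L = (2510 × 32000) / (2510 + 32000) = 2327 Ω.
V_out = 16.4 × 2327 / (220 + 2327) = 16.4 × 2327/2547 = 15.0 V.
(Unloaded it would have been 15.1 V.)

V_out ≈ 15.0 V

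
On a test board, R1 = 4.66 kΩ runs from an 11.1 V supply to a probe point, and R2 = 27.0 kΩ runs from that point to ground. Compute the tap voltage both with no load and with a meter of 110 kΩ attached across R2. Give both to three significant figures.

Open-circuit: V = 11.1 × 27.0/(4.66 + 27.0) = 9.47 V.
With the load, R2 becomes R2‖R_L = 21.68 kΩ, so V = 11.1 × 21.68/26.34 = 9.14 V.

Unloaded: 9.47 V; loaded: 9.14 V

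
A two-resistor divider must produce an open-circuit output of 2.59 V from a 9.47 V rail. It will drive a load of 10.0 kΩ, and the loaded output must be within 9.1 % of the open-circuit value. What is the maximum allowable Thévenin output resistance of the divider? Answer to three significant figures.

R_th ≤ 1.00 kΩ

Loading drop = R_th/(R_th + R_L) ≤ 0.0910, so R_th ≤ R_L · ε/(1−ε) = 10.0 kΩ × 0.0910/0.9090 = 1.00 kΩ.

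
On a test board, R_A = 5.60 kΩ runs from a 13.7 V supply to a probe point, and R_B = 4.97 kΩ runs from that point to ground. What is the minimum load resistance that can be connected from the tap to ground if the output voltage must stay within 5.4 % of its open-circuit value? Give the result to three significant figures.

Output resistance R_th = R_A‖R_B = (5.60 × 4.97)/10.57 = 2.633 kΩ.
The fractional drop is R_th/(R_th + R_L); requiring this ≤ 0.0540 gives R_L ≥ R_th(1/0.0540 − 1) = 2.633 × 17.52 = 46.1 kΩ.

R_L(min) ≈ 46.1 kΩ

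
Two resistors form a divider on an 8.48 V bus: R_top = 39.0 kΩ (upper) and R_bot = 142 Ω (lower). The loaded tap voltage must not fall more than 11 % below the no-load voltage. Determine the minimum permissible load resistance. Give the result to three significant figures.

R_L(min) ≈ 1.14 kΩ

Output resistance R_th = R_top‖R_bot = (39000 × 142)/39140 = 141.5 Ω.
The fractional drop is R_th/(R_th + R_L); requiring this ≤ 0.110 gives R_L ≥ R_th(1/0.110 − 1) = 141.5 × 8.091 = 1.14 kΩ.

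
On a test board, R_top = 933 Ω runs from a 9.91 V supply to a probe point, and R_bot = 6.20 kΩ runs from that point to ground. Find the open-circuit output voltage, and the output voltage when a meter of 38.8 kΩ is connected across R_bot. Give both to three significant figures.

Unloaded: 8.61 V; loaded: 8.44 V

Open-circuit: V = 9.91 × 6200/(933 + 6200) = 8.61 V.
With the load, R_bot becomes R_bot‖R_L = 5346 Ω, so V = 9.91 × 5346/6279 = 8.44 V.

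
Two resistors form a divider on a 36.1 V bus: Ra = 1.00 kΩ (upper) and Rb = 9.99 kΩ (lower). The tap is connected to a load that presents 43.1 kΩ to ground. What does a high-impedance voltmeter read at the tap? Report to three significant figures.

V_out ≈ 32.1 V

The load sits in parallel with Rb: Rb‖R_L = (9.99 × 43.1) / (9.99 + 43.1) = 8.110 kΩ.
V_out = 36.1 × 8.110 / (1.00 + 8.110) = 36.1 × 8.110/9.110 = 32.1 V.
(Unloaded it would have been 32.8 V.)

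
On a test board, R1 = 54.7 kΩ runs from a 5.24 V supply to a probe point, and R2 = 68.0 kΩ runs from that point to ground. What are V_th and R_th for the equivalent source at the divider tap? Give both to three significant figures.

V_th = 2.90 V, R_th = 30.3 kΩ

V_th is the open-circuit tap voltage: 5.24 × 68.0/(54.7 + 68.0) = 2.90 V.
With the supply zeroed, R1 and R2 appear in parallel from the tap: R_th = R1‖R2 = (54.7 × 68.0)/122.7 = 30.3 kΩ.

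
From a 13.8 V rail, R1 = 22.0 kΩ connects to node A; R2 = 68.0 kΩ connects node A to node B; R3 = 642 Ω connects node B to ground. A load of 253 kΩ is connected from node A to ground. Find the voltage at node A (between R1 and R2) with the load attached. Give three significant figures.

V ≈ 9.80 V

Below node A the series string R2+R3 = 68640 Ω sits in parallel with the 253000 Ω load: 53990 Ω.
V_A = 13.8 × 53990/(22000 + 53990) = 9.80 V.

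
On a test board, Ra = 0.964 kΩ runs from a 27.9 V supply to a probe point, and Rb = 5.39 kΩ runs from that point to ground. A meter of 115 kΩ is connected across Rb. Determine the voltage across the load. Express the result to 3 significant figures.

The load sits in parallel with Rb: Rb‖R_L = (5390 × 115000) / (5390 + 115000) = 5149 Ω.
V_out = 27.9 × 5149 / (964 + 5149) = 27.9 × 5149/6113 = 23.5 V.

V_out ≈ 23.5 V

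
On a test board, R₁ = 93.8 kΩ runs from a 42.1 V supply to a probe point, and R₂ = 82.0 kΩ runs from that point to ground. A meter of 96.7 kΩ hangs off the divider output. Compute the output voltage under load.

The load sits in parallel with R₂: R₂‖R_L = (82.0 × 96.7) / (82.0 + 96.7) = 44.37 kΩ.
V_out = 42.1 × 44.37 / (93.8 + 44.37) = 42.1 × 44.37/138.2 = 13.5 V.

V_out ≈ 13.5 V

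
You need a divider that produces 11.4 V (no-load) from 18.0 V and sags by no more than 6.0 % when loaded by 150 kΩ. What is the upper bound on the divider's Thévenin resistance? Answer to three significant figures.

R_th ≤ 9.57 kΩ

Loading drop = R_th/(R_th + R_L) ≤ 0.0600, so R_th ≤ R_L · ε/(1−ε) = 150 kΩ × 0.0600/0.9400 = 9.57 kΩ.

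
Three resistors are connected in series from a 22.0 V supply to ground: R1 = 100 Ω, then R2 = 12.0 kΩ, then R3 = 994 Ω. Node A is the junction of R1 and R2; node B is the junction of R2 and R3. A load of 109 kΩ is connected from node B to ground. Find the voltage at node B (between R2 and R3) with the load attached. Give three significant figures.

V ≈ 1.66 V

At node B, R3 is in parallel with the load: R3‖R_L = 985.0 Ω.
Below node A the resistance is R2 + (R3‖R_L) = 12990 Ω, so V_A = 22.0 × 12990/13090 = 21.83 V.
Then V_B = V_A × (R3‖R_L)/(R2 + R3‖R_L) = 21.83 × 985.0/12990 = 1.66 V.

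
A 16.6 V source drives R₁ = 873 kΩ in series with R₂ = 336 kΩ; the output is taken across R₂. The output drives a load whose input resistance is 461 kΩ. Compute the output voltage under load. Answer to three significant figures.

V_out ≈ 3.02 V

The load sits in parallel with R₂: R₂‖R_L = (336 × 461) / (336 + 461) = 194.3 kΩ.
V_out = 16.6 × 194.3 / (873 + 194.3) = 16.6 × 194.3/1067 = 3.02 V.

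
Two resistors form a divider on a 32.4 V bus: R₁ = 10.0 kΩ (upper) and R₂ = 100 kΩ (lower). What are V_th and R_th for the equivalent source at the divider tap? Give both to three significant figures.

V_th is the open-circuit tap voltage: 32.4 × 100/(10.0 + 100) = 29.5 V.
With the supply zeroed, R₁ and R₂ appear in parallel from the tap: R_th = R₁‖R₂ = (10.0 × 100)/110.0 = 9.09 kΩ.

V_th = 29.5 V, R_th = 9.09 kΩ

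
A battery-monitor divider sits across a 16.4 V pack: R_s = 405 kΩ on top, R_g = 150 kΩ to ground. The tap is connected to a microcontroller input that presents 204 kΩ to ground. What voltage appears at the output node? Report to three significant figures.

V_out ≈ 2.88 V

The load sits in parallel with R_g: R_g‖R_L = (150 × 204) / (150 + 204) = 86.44 kΩ.
V_out = 16.4 × 86.44 / (405 + 86.44) = 16.4 × 86.44/491.4 = 2.88 V.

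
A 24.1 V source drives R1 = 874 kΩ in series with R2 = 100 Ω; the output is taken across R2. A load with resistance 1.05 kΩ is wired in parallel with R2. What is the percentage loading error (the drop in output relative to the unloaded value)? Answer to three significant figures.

The divider's output (Thévenin) resistance is R1‖R2 = 99.99 Ω.
Fractional drop under load = R_th/(R_th + R_L) = 99.99 / (99.99 + 1050) = 0.08695.
So the output falls by 8.69 %.

8.69 %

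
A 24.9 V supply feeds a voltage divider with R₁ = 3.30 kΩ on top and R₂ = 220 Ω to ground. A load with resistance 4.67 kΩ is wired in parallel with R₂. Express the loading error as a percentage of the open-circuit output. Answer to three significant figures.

The divider's output (Thévenin) resistance is R₁‖R₂ = 206.2 Ω.
Fractional drop under load = R_th/(R_th + R_L) = 206.2 / (206.2 + 4670) = 0.04230.
So the output falls by 4.23 %.

4.23 %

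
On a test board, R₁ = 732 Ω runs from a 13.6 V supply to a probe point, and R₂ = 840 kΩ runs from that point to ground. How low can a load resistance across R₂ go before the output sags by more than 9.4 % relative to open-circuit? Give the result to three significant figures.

Output resistance R_th = R₁‖R₂ = (732 × 840000)/840700 = 731.4 Ω.
The fractional drop is R_th/(R_th + R_L); requiring this ≤ 0.0940 gives R_L ≥ R_th(1/0.0940 − 1) = 731.4 × 9.638 = 7.05 kΩ.

R_L(min) ≈ 7.05 kΩ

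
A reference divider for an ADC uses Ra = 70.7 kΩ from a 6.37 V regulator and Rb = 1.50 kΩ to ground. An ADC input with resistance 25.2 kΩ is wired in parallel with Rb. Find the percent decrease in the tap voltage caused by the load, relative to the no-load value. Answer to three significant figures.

5.51 %

The divider's output (Thévenin) resistance is Ra‖Rb = 1.469 kΩ.
Fractional drop under load = R_th/(R_th + R_L) = 1.469 / (1.469 + 25.2) = 0.05508.
So the output falls by 5.51 %.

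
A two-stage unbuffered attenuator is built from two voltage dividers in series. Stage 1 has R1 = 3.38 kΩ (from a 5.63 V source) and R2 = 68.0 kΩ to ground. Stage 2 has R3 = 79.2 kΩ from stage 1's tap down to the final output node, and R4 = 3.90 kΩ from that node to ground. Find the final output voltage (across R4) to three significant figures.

V_out ≈ 0.242 V

Stage 2 presents R3+R4 = 83.10 kΩ as a load on stage 1's tap.
Stage 1's lower leg becomes R2‖(R3+R4) = 37.40 kΩ, so V_mid = 5.63 × 37.40/40.78 = 5.163 V.
Stage 2 is itself unloaded: V_out = V_mid × R4/(R3+R4) = 5.163 × 3.90/83.10 = 0.242 V.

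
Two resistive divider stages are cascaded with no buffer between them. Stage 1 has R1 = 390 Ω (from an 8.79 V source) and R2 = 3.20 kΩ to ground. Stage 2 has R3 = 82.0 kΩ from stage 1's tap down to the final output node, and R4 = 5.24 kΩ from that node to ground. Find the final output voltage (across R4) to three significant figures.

V_out ≈ 0.469 V

Stage 2 presents R3+R4 = 87240 Ω as a load on stage 1's tap.
Stage 1's lower leg becomes R2‖(R3+R4) = 3087 Ω, so V_mid = 8.79 × 3087/3477 = 7.804 V.
Stage 2 is itself unloaded: V_out = V_mid × R4/(R3+R4) = 7.804 × 5240/87240 = 0.469 V.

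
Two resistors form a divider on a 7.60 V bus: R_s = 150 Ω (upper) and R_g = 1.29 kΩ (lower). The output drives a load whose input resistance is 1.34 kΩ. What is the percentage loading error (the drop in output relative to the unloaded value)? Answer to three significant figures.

9.11 %

Unloaded V = 7.60 × 1290/1440 = 6.8083 V.
Loaded: R_g‖R_L = 657.3 Ω, giving V = 7.60 × 657.3/807.3 = 6.1878 V.
Drop = (6.8083 − 6.1878) / 6.8083 = 9.11 %.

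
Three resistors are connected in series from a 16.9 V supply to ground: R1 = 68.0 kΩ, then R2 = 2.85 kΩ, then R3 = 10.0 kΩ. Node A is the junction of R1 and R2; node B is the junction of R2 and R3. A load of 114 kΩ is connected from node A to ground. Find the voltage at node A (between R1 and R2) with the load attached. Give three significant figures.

Below node A the series string R2+R3 = 12.85 kΩ sits in parallel with the 114 kΩ load: 11.55 kΩ.
V_A = 16.9 × 11.55/(68.0 + 11.55) = 2.45 V.

V ≈ 2.45 V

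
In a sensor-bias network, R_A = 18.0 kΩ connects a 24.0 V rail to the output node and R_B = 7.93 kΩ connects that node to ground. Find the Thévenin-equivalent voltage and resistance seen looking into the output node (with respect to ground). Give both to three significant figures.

V_th is the open-circuit tap voltage: 24.0 × 7.93/(18.0 + 7.93) = 7.34 V.
With the supply zeroed, R_A and R_B appear in parallel from the tap: R_th = R_A‖R_B = (18.0 × 7.93)/25.93 = 5.50 kΩ.

V_th = 7.34 V, R_th = 5.50 kΩ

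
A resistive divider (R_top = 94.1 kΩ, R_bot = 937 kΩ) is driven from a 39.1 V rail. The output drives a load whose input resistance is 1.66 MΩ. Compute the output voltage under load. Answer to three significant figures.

V_out ≈ 33.8 V

The load sits in parallel with R_bot: R_bot‖R_L = (937 × 1660) / (937 + 1660) = 598.9 kΩ.
V_out = 39.1 × 598.9 / (94.1 + 598.9) = 39.1 × 598.9/693.0 = 33.8 V.
(Unloaded it would have been 35.5 V.)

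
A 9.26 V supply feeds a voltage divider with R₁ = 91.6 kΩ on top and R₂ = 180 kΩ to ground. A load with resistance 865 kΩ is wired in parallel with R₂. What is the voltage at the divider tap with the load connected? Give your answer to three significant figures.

The load sits in parallel with R₂: R₂‖R_L = (180 × 865) / (180 + 865) = 149.0 kΩ.
V_out = 9.26 × 149.0 / (91.6 + 149.0) = 9.26 × 149.0/240.6 = 5.73 V.

V_out ≈ 5.73 V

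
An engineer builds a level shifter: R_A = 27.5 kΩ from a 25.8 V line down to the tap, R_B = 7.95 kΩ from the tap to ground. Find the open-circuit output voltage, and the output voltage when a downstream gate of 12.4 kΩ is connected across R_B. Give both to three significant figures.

Unloaded: 5.79 V; loaded: 3.86 V

Open-circuit: V = 25.8 × 7.95/(27.5 + 7.95) = 5.79 V.
With the load, R_B becomes R_B‖R_L = 4.844 kΩ, so V = 25.8 × 4.844/32.34 = 3.86 V.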